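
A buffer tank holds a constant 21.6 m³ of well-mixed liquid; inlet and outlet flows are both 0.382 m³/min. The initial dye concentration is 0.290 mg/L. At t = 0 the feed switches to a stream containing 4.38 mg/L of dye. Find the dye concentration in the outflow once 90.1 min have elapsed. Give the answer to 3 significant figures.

Accumulation = in − out for the solute gives V dC/dt = Q(C_in − C).
So dC/dt = (C_in − C)/τ with τ = V/Q = 21.6/0.382 = 56.545 min.
Integrating: C(t) = C_in + (C₀ − C_in) e^(−t/τ).
C(90.1) = 4.38 + (0.290 − 4.38)·e^(−90.1/56.545) = 4.38 + (-4.0900)·0.20323 = 3.5488 mg/L.

3.55 mg/L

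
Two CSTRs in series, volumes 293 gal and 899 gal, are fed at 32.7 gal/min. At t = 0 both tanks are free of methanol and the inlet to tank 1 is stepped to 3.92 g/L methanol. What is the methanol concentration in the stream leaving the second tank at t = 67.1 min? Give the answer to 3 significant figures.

3.41 g/L

Time constants: τᵢ = Vᵢ/Q for each well-mixed tank.
τ₁ = 293/32.7 = 8.9602 min; τ₂ = 899/32.7 = 27.492 min.
Solving the cascade with C₁(0)=C₂(0)=0 gives C₂(t) = C_in[1 − (τ₁ e^(−t/τ₁) − τ₂ e^(−t/τ₂))/(τ₁ − τ₂)].
At t = 67.1: e^(−t/τ₁) = 0.00055941, e^(−t/τ₂) = 0.087102.
C₂ = 3.92·[1 − (8.9602·0.00055941 − 27.492·0.087102)/(-18.532)] = 3.92·0.87106 = 3.4145 g/L.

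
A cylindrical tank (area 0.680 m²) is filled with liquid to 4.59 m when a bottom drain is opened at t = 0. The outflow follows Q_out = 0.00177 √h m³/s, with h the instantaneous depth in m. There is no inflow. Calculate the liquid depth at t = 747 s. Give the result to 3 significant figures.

1.37 m

Accumulation of liquid (constant cross-section A): A dh/dt = −0.00177 √h.
∫ h^(−1/2) dh = −(0.00177/A) ∫ dt, giving 2√h = 2√h₀ − (0.00177/A) t.
√h = √4.59 − 0.00177·747/(2·0.680) = 2.1424 − 0.97220 = 1.1702.
h = 1.1702² = 1.3694 m.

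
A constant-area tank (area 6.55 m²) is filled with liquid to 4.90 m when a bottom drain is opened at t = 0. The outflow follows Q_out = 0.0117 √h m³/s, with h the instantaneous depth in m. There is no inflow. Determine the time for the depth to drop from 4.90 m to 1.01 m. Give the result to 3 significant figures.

Mass balance (ρ constant): A dh/dt = −0.0117 √h.
Separate and integrate: 2(√h − √h₀) = −(0.0117/A) t.
t = 2A(√h₀ − √h)/0.0117 = 2·6.55·(√4.90 − √1.01)/0.0117
  = 13.100 × (2.2136 − 1.0050) / 0.0117 = 1353.2 s.

1350 s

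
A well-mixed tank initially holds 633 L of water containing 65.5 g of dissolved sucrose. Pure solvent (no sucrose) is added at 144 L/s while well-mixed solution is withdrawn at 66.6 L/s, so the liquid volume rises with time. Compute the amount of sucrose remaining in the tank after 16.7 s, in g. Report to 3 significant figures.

25.1 g

Total volume: dV/dt = Q_in − Q_out = 77.400 L/s, so V(t) = 633 + 77.400 t and V(16.7) = 1925.6 L.
Solute balance: dm/dt = 0 − Q_out C = −Q_out m/V(t).
dm/m = −Q_out dt/(V₀ + 77.400 t); integrating gives ln(m/m₀) = −(Q_out/(Q_in−Q_out)) ln(V/V₀).
m = m₀ (V₀/V)^(Q_out/(Q_in−Q_out)) = 65.5 × (633/1925.6)^(0.86047) = 25.148 g.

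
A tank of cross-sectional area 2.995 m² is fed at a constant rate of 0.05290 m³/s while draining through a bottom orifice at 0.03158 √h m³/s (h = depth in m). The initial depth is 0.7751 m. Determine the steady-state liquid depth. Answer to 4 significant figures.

Level balance: A dh/dt = 0.05290 − 0.03158 √h. Setting dh/dt = 0:
Q_in = 0.03158 √h_ss ⇒ √h_ss = 0.05290/0.03158 = 1.67511.
h_ss = 1.67511² = 2.80600 m. (Since h₀ = 0.7751 m < h_ss, the level will rise toward this value.)

2.806 m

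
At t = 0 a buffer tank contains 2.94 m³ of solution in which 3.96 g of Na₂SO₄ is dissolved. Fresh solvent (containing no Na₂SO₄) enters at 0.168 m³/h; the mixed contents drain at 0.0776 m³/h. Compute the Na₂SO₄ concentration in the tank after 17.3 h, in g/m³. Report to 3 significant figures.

Let m(t) be the amount of Na₂SO₄. Volume: V(t) = V₀ + (Q_in − Q_out) t = 2.94 + 0.090400 t; V(17.3) = 4.5039 m³.
Solute balance: dm/dt = 0 − Q_out C = −Q_out m/V(t).
dm/m = −Q_out dt/(V₀ + 0.090400 t); integrating gives ln(m/m₀) = −(Q_out/(Q_in−Q_out)) ln(V/V₀).
m = m₀ (V₀/V)^(Q_out/(Q_in−Q_out)) = 3.96 × (2.94/4.5039)^(0.85841) = 2.7459 g.
C = m/V = 2.7459/4.5039 = 0.60966 g/m³.

0.610 g/m³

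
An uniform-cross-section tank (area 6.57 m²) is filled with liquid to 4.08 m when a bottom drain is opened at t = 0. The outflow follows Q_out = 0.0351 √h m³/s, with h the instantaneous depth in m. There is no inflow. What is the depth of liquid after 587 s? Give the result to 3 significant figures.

0.204 m

Unsteady balance on liquid volume: A dh/dt = −0.0351 √h.
This is separable: 2 d(√h)/dt = −0.0351/A, so √h = √h₀ − (0.0351/(2A)) t.
√h = √4.08 − 0.0351·587/(2·6.57) = 2.0199 − 1.5680 = 0.45189.
h = 0.45189² = 0.20420 m.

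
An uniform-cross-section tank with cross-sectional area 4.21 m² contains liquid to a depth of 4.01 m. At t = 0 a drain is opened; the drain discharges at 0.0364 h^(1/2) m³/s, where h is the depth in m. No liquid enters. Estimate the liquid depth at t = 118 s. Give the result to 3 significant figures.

A dh/dt = −Q_out = −0.0364 √h.
This is separable: 2 d(√h)/dt = −0.0364/A, so √h = √h₀ − (0.0364/(2A)) t.
√h = √4.01 − 0.0364·118/(2·4.21) = 2.0025 − 0.51012 = 1.4924.
h = 1.4924² = 2.2272 m.

2.23 m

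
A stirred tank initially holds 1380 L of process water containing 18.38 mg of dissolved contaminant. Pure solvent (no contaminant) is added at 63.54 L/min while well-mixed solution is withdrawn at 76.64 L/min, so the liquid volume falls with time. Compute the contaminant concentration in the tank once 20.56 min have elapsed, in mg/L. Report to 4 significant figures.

0.004646 mg/L

Total volume: dV/dt = Q_in − Q_out = -13.1000 L/min, so V(t) = 1380 − 13.1000 t and V(20.56) = 1110.66 L.
Solute balance: dm/dt = 0 − Q_out C = −Q_out m/V(t).
dm/m = −Q_out dt/(V₀ − 13.1000 t); integrating gives ln(m/m₀) = −(Q_out/(Q_in−Q_out)) ln(V/V₀).
m = m₀ (V₀/V)^(Q_out/(Q_in−Q_out)) = 18.38 × (1380/1110.66)^(-5.85038) = 5.16031 mg.
C = m/V = 5.16031/1110.66 = 0.00464615 mg/L.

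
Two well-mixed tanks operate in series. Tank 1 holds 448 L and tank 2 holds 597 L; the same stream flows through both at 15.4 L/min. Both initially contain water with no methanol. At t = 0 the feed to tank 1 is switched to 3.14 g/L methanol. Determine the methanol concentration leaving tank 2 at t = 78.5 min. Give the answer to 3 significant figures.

2.11 g/L

Each tank obeys Vᵢ dCᵢ/dt = Q(Cᵢ₋₁ − Cᵢ), so τᵢ = Vᵢ/Q.
τ₁ = 448/15.4 = 29.091 min; τ₂ = 597/15.4 = 38.766 min.
Tank 1: C₁ = C_in(1 − e^(−t/τ₁)). Tank 2 (τ₁ ≠ τ₂): C₂ = C_in[1 − (τ₁ e^(−t/τ₁) − τ₂ e^(−t/τ₂))/(τ₁ − τ₂)].
At t = 78.5: e^(−t/τ₁) = 0.067311, e^(−t/τ₂) = 0.13200.
C₂ = 3.14·[1 − (29.091·0.067311 − 38.766·0.13200)/(-9.6753)] = 3.14·0.67350 = 2.1148 g/L.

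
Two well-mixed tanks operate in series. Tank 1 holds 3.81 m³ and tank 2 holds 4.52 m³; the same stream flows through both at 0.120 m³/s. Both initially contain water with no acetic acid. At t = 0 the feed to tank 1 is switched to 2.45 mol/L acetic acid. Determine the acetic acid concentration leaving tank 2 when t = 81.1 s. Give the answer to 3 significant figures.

Time constants: τᵢ = Vᵢ/Q for each well-mixed tank.
τ₁ = 3.81/0.120 = 31.750 s; τ₂ = 4.52/0.120 = 37.667 s.
Solving the cascade with C₁(0)=C₂(0)=0 gives C₂(t) = C_in[1 − (τ₁ e^(−t/τ₁) − τ₂ e^(−t/τ₂))/(τ₁ − τ₂)].
At t = 81.1: e^(−t/τ₁) = 0.077744, e^(−t/τ₂) = 0.11612.
C₂ = 2.45·[1 − (31.750·0.077744 − 37.667·0.11612)/(-5.9167)] = 2.45·0.67792 = 1.6609 mol/L.

1.66 mol/L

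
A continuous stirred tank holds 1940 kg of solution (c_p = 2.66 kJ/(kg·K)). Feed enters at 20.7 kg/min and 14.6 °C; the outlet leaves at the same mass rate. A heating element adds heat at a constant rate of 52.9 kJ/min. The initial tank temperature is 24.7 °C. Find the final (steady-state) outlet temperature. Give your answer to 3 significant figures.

15.6 °C

M c_p dT/dt = ṁ c_p (T_in − T) + Q̇.
At steady state dT/dt = 0 ⇒ T_ss = T_in + Q̇/(ṁ c_p) = 14.6 + 52.9/(20.7·2.66) = 15.561 °C.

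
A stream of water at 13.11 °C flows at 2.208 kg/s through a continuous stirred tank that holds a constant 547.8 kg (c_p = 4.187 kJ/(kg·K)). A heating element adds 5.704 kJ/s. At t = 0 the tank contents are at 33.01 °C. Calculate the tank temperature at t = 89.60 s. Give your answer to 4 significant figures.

Energy balance: M c_p dT/dt = ṁ c_p (T_in − T) + 5.704.
τ = M/ṁ = 248.098 s; T_ss = T_in + Q̇/(ṁ c_p) = 13.11 + 5.704/(2.208·4.187) = 13.7270 °C.
This is linear first-order; T(t) = T_ss + (T₀ − T_ss) e^(−t/τ).
T(89.60) = 13.7270 + (19.2830)·e^(−89.60/248.098) = 13.7270 + (19.2830)·0.696876 = 27.1649 °C.

27.16 °C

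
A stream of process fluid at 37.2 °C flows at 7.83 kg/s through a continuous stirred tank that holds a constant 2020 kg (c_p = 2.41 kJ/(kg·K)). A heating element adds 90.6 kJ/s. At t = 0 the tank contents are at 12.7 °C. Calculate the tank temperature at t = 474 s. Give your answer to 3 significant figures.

M c_p dT/dt = ṁ c_p (T_in − T) + Q̇.
Rearrange: dT/dt = (T_ss − T)/τ with τ = M/ṁ = 257.98 s and T_ss = T_in + Q̇/(ṁ c_p) = 42.001 °C.
This is linear first-order; T(t) = T_ss + (T₀ − T_ss) e^(−t/τ).
T(474) = 42.001 + (-29.301)·e^(−474/257.98) = 42.001 + (-29.301)·0.15924 = 37.335 °C.

37.3 °C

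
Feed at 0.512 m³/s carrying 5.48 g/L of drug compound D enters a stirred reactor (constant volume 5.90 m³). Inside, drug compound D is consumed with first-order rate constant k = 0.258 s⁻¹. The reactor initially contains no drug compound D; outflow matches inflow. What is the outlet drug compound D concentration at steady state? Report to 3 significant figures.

1.38 g/L

Accumulation = in − out − consumed: V dC/dt = Q C_in − Q C − k V C.
At steady state: 0 = Q C_in − (Q + kV) C_ss, so C_ss = Q C_in/(Q + kV).
C_ss = 0.512·5.48/(0.512 + 0.258·5.90) = 2.8058/2.0342 = 1.3793 g/L.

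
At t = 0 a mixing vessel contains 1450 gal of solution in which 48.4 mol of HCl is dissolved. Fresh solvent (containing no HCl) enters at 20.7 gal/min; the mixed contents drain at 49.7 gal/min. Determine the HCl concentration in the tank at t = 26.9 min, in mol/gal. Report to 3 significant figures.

Let m(t) be the amount of HCl. Volume: V(t) = V₀ + (Q_in − Q_out) t = 1450 − 29.000 t; V(26.9) = 669.90 gal.
Species balance (pure solvent in): dm/dt = −Q_out · m/V(t).
dm/m = −Q_out dt/(V₀ − 29.000 t); integrating gives ln(m/m₀) = −(Q_out/(Q_in−Q_out)) ln(V/V₀).
m = m₀ (V₀/V)^(Q_out/(Q_in−Q_out)) = 48.4 × (1450/669.90)^(-1.7138) = 12.886 mol.
C = m/V = 12.886/669.90 = 0.019235 mol/gal.

0.0192 mol/gal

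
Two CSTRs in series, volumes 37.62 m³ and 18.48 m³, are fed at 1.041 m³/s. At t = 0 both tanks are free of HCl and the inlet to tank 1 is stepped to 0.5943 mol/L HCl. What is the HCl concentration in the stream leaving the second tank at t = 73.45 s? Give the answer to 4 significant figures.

Each tank obeys Vᵢ dCᵢ/dt = Q(Cᵢ₋₁ − Cᵢ), so τᵢ = Vᵢ/Q.
τ₁ = 37.62/1.041 = 36.1383 s; τ₂ = 18.48/1.041 = 17.7522 s.
Solving the cascade with C₁(0)=C₂(0)=0 gives C₂(t) = C_in[1 − (τ₁ e^(−t/τ₁) − τ₂ e^(−t/τ₂))/(τ₁ − τ₂)].
At t = 73.45: e^(−t/τ₁) = 0.131012, e^(−t/τ₂) = 0.0159623.
C₂ = 0.5943·[1 − (36.1383·0.131012 − 17.7522·0.0159623)/(18.3862)] = 0.5943·0.757906 = 0.450424 mol/L.

0.4504 mol/L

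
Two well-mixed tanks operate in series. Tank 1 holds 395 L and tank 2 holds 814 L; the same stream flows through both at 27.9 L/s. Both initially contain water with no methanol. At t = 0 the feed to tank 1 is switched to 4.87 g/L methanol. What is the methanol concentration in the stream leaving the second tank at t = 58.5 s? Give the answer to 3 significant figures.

Species balance on tank i: dCᵢ/dt = (Cᵢ₋₁ − Cᵢ)/τᵢ with τᵢ = Vᵢ/Q.
τ₁ = 395/27.9 = 14.158 s; τ₂ = 814/27.9 = 29.176 s.
Solving the cascade with C₁(0)=C₂(0)=0 gives C₂(t) = C_in[1 − (τ₁ e^(−t/τ₁) − τ₂ e^(−t/τ₂))/(τ₁ − τ₂)].
At t = 58.5: e^(−t/τ₁) = 0.016050, e^(−t/τ₂) = 0.13465.
C₂ = 4.87·[1 − (14.158·0.016050 − 29.176·0.13465)/(-15.018)] = 4.87·0.75355 = 3.6698 g/L.

3.67 g/L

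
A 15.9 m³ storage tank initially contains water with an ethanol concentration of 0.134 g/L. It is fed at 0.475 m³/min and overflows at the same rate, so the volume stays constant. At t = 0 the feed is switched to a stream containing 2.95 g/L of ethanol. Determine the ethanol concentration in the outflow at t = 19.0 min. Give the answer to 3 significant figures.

Species balance on the tank: V dC/dt = Q(C_in − C).
So dC/dt = (C_in − C)/τ with τ = V/Q = 15.9/0.475 = 33.474 min.
Integrating: C(t) = C_in + (C₀ − C_in) e^(−t/τ).
C(19.0) = 2.95 + (0.134 − 2.95)·e^(−19.0/33.474) = 2.95 + (-2.8160)·0.56688 = 1.3537 g/L.

1.35 g/L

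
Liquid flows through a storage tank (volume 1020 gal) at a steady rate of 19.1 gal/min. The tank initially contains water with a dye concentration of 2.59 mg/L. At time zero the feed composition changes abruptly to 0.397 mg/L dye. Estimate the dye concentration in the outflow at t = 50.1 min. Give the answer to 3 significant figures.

1.26 mg/L

Unsteady species balance (constant V, well mixed): V dC/dt = Q(C_in − C).
Rewrite as dC/dt + C/τ = C_in/τ, τ = V/Q = 53.403 min.
Solution: C(t) = C_in + (C₀ − C_in) e^(−t/τ).
C(50.1) = 0.397 + (2.59 − 0.397)·e^(−50.1/53.403) = 0.397 + (2.1930)·0.39135 = 1.2552 mg/L.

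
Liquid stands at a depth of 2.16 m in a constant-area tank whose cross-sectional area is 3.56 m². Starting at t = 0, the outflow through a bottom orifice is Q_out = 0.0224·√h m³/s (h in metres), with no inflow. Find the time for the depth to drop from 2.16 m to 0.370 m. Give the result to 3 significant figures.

With no inflow, A dh/dt = −0.0224 √h.
∫ h^(−1/2) dh = −(0.0224/A) ∫ dt, giving 2√h = 2√h₀ − (0.0224/A) t.
t = 2A(√h₀ − √h)/0.0224 = 2·3.56·(√2.16 − √0.370)/0.0224
  = 7.1200 × (1.4697 − 0.60828) / 0.0224 = 273.81 s.

274 s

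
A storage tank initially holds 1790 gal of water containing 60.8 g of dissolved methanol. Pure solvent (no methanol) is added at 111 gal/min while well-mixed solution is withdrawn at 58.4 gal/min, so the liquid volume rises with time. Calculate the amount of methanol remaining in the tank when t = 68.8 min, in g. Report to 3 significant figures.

17.8 g

Total volume: dV/dt = Q_in − Q_out = 52.600 gal/min, so V(t) = 1790 + 52.600 t and V(68.8) = 5408.9 gal.
No methanol enters, so dm/dt = −Q_out · (m/V).
Separate: dm/m = −Q_out dt/V(t) ⇒ ln(m/m₀) = −(Q_out/(Q_in−Q_out)) ln(V/V₀).
m = m₀ (V₀/V)^(Q_out/(Q_in−Q_out)) = 60.8 × (1790/5408.9)^(1.1103) = 17.811 g.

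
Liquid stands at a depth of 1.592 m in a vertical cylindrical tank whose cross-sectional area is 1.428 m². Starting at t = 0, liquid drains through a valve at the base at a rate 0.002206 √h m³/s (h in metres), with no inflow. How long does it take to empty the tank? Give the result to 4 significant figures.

With no inflow, A dh/dt = −0.002206 √h.
This is separable: 2 d(√h)/dt = −0.002206/A, so √h = √h₀ − (0.002206/(2A)) t.
Tank is empty when √h = 0: t_empty = 2A√h₀/0.002206.
t_empty = 2·1.428·√1.592/0.002206 = 2.85600·1.26174/0.002206 = 1633.52 s.

1634 s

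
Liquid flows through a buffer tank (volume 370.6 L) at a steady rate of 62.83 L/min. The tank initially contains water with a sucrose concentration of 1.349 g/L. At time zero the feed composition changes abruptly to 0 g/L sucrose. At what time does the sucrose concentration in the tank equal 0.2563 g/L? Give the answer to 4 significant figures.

Species balance on the tank: V dC/dt = Q(C_in − C), so τ = V/Q = 5.89846 min.
C(t) = C_in + (C₀ − C_in) e^(−t/τ). Set C = 0.2563 and solve for t:
e^(−t/τ) = (C − C_in)/(C₀ − C_in) = (0.2563 − 0)/(1.349 − 0) = 0.189993
t = −τ ln(…) = 5.89846 × 1.66077 = 9.79598 min.

9.796 min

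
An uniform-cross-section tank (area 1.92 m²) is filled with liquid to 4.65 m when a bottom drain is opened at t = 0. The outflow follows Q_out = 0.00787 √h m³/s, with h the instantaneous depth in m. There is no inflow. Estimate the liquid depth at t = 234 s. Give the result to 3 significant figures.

2.81 m

A dh/dt = −Q_out = −0.00787 √h.
This is separable: 2 d(√h)/dt = −0.00787/A, so √h = √h₀ − (0.00787/(2A)) t.
√h = √4.65 − 0.00787·234/(2·1.92) = 2.1564 − 0.47958 = 1.6768.
h = 1.6768² = 2.8117 m.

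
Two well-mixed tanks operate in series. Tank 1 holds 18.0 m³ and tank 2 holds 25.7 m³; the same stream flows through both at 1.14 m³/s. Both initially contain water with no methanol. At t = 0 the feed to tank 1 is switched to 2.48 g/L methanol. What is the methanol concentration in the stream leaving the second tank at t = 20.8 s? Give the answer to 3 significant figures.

Each tank obeys Vᵢ dCᵢ/dt = Q(Cᵢ₋₁ − Cᵢ), so τᵢ = Vᵢ/Q.
τ₁ = 18.0/1.14 = 15.789 s; τ₂ = 25.7/1.14 = 22.544 s.
Tank 1: C₁ = C_in(1 − e^(−t/τ₁)). Tank 2 (τ₁ ≠ τ₂): C₂ = C_in[1 − (τ₁ e^(−t/τ₁) − τ₂ e^(−t/τ₂))/(τ₁ − τ₂)].
At t = 20.8: e^(−t/τ₁) = 0.26785, e^(−t/τ₂) = 0.39747.
C₂ = 2.48·[1 − (15.789·0.26785 − 22.544·0.39747)/(-6.7544)] = 2.48·0.29953 = 0.74284 g/L.

0.743 g/L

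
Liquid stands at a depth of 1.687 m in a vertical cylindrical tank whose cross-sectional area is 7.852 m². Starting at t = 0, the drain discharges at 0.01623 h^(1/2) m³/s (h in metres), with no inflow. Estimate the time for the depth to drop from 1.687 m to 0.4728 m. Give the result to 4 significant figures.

A dh/dt = −Q_out = −0.01623 √h.
This is separable: 2 d(√h)/dt = −0.01623/A, so √h = √h₀ − (0.01623/(2A)) t.
t = 2A(√h₀ − √h)/0.01623 = 2·7.852·(√1.687 − √0.4728)/0.01623
  = 15.7040 × (1.29885 − 0.687605) / 0.01623 = 591.431 s.

591.4 s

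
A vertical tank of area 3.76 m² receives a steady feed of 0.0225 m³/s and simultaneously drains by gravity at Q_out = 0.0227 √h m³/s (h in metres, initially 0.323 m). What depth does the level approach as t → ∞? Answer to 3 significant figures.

Level balance: A dh/dt = 0.0225 − 0.0227 √h. Setting dh/dt = 0:
Q_in = 0.0227 √h_ss ⇒ √h_ss = 0.0225/0.0227 = 0.99119.
h_ss = 0.99119² = 0.98246 m. (Since h₀ = 0.323 m < h_ss, the level will rise toward this value.)

0.982 m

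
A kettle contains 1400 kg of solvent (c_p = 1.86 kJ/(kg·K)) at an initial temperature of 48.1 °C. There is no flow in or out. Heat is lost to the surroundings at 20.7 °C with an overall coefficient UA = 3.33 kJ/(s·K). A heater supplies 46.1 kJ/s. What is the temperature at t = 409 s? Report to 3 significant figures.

M c_p dT/dt = −UA(T − T_amb) + Q̇.
dT/dt = (T_ss − T)/τ with T_ss = T_amb + Q̇/UA = 20.7 + 46.1/3.33 = 34.544 °C, τ = M c_p/UA = 1400·1.86/3.33 = 781.98 s.
This is linear first-order; T(t) = T_ss + (T₀ − T_ss) e^(−t/τ).
T(409) = 34.544 + (13.556)·0.59272 = 42.579 °C.

42.6 °C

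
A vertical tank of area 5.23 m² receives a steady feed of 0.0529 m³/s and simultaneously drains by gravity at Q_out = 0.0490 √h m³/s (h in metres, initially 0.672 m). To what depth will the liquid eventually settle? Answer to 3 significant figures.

1.17 m

Accumulation of liquid (constant cross-section A): A dh/dt = Q_in − 0.0490 √h. At steady state dh/dt = 0:
Q_in = 0.0490 √h_ss ⇒ √h_ss = 0.0529/0.0490 = 1.0796.
h_ss = 1.0796² = 1.1655 m. (Since h₀ = 0.672 m < h_ss, the level will rise toward this value.)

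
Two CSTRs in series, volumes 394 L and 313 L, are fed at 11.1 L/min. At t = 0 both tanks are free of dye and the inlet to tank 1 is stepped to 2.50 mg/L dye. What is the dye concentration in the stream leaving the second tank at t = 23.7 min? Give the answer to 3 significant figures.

Time constants: τᵢ = Vᵢ/Q for each well-mixed tank.
τ₁ = 394/11.1 = 35.495 min; τ₂ = 313/11.1 = 28.198 min.
Tank 1: C₁ = C_in(1 − e^(−t/τ₁)). Tank 2 (τ₁ ≠ τ₂): C₂ = C_in[1 − (τ₁ e^(−t/τ₁) − τ₂ e^(−t/τ₂))/(τ₁ − τ₂)].
At t = 23.7: e^(−t/τ₁) = 0.51289, e^(−t/τ₂) = 0.43150.
C₂ = 2.50·[1 − (35.495·0.51289 − 28.198·0.43150)/(7.2973)] = 2.50·0.17261 = 0.43152 mg/L.

0.432 mg/L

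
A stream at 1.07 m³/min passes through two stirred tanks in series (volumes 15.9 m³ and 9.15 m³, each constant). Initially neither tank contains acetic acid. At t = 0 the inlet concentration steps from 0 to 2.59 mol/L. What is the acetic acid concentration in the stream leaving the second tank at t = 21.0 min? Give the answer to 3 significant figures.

Species balance on tank i: dCᵢ/dt = (Cᵢ₋₁ − Cᵢ)/τᵢ with τᵢ = Vᵢ/Q.
τ₁ = 15.9/1.07 = 14.860 min; τ₂ = 9.15/1.07 = 8.5514 min.
Tank 1: C₁ = C_in(1 − e^(−t/τ₁)). Tank 2 (τ₁ ≠ τ₂): C₂ = C_in[1 − (τ₁ e^(−t/τ₁) − τ₂ e^(−t/τ₂))/(τ₁ − τ₂)].
At t = 21.0: e^(−t/τ₁) = 0.24336, e^(−t/τ₂) = 0.085800.
C₂ = 2.59·[1 − (14.860·0.24336 − 8.5514·0.085800)/(6.3084)] = 2.59·0.54306 = 1.4065 mol/L.

1.41 mol/L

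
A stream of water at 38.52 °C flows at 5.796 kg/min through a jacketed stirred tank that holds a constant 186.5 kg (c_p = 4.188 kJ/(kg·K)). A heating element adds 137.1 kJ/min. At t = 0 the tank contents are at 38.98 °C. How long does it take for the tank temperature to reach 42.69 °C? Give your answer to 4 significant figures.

Energy balance: M c_p dT/dt = ṁ c_p (T_in − T) + 137.1.
τ = M/ṁ = 32.1774 min; T_ss = T_in + Q̇/(ṁ c_p) = 44.1681 °C.
T(t) = T_ss + (T₀ − T_ss) e^(−t/τ). Set T = 42.69:
e^(−t/τ) = (42.69 − 44.1681)/(38.98 − 44.1681) = 0.284902
t = −32.1774 · ln(0.284902) = 40.4022 min.

40.40 min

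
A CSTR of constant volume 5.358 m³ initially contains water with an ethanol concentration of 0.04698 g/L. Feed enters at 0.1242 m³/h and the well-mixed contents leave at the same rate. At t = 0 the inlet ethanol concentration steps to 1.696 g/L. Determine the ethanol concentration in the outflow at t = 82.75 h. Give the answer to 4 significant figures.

Species balance on the tank: V dC/dt = Q(C_in − C).
Time constant τ = V/Q = 5.358/0.1242 = 43.1401 h.
This is linear first-order; C(t) = C_in + (C₀ − C_in) e^(−t/τ).
C(82.75) = 1.696 + (0.04698 − 1.696)·e^(−82.75/43.1401) = 1.696 + (-1.64902)·0.146876 = 1.45380 g/L.

1.454 g/L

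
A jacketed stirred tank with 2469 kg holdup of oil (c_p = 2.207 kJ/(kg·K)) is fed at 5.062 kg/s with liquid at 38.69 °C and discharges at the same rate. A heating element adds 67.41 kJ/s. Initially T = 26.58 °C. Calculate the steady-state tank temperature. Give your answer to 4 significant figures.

Unsteady energy balance on the tank contents: M c_p dT/dt = ṁ c_p (T_in − T) + 67.41.
At steady state dT/dt = 0 ⇒ T_ss = T_in + Q̇/(ṁ c_p) = 38.69 + 67.41/(5.062·2.207) = 44.7239 °C.

44.72 °C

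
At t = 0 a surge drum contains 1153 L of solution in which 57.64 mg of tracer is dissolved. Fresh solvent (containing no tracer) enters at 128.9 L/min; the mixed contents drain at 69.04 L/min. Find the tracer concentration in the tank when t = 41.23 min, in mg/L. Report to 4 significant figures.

0.004253 mg/L

Let m(t) be the amount of tracer. Volume: V(t) = V₀ + (Q_in − Q_out) t = 1153 + 59.8600 t; V(41.23) = 3621.03 L.
No tracer enters, so dm/dt = −Q_out · (m/V).
Separate: dm/m = −Q_out dt/V(t) ⇒ ln(m/m₀) = −(Q_out/(Q_in−Q_out)) ln(V/V₀).
m = m₀ (V₀/V)^(Q_out/(Q_in−Q_out)) = 57.64 × (1153/3621.03)^(1.15336) = 15.3993 mg.
C = m/V = 15.3993/3621.03 = 0.00425275 mg/L.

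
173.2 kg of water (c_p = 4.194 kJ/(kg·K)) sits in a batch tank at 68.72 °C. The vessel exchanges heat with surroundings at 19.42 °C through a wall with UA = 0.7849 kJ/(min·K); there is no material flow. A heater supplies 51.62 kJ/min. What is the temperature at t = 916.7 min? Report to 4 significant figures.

Lumped-capacitance energy balance: M c_p dT/dt = UA(T_amb − T) + Q̇.
dT/dt = (T_ss − T)/τ with T_ss = T_amb + Q̇/UA = 19.42 + 51.62/0.7849 = 85.1863 °C, τ = M c_p/UA = 173.2·4.194/0.7849 = 925.469 min.
Solution: T(t) = T_ss + (T₀ − T_ss) e^(−t/τ).
T(916.7) = 85.1863 + (-16.4663)·0.371382 = 79.0710 °C.

79.07 °C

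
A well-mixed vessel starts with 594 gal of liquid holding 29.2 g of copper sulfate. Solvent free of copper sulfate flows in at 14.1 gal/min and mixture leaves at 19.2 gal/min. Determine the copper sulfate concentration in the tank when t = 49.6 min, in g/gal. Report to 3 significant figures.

0.0106 g/gal

Total volume: dV/dt = Q_in − Q_out = -5.1000 gal/min, so V(t) = 594 − 5.1000 t and V(49.6) = 341.04 gal.
No copper sulfate enters, so dm/dt = −Q_out · (m/V).
dm/m = −Q_out dt/(V₀ − 5.1000 t); integrating gives ln(m/m₀) = −(Q_out/(Q_in−Q_out)) ln(V/V₀).
m = m₀ (V₀/V)^(Q_out/(Q_in−Q_out)) = 29.2 × (594/341.04)^(-3.7647) = 3.6154 g.
C = m/V = 3.6154/341.04 = 0.010601 g/gal.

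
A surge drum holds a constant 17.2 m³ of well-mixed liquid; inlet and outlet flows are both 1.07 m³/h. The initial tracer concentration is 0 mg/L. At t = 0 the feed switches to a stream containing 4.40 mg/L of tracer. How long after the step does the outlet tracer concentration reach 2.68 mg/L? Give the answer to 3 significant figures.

Species balance: V dC/dt = Q(C_in − C) ⇒ τ = V/Q = 16.075 h.
C(t) = C_in + (C₀ − C_in) e^(−t/τ). Set C = 2.68 and solve for t:
e^(−t/τ) = (C − C_in)/(C₀ − C_in) = (2.68 − 4.40)/(0 − 4.40) = 0.39091
t = −τ ln(…) = 16.075 × 0.93928 = 15.099 h.

15.1 h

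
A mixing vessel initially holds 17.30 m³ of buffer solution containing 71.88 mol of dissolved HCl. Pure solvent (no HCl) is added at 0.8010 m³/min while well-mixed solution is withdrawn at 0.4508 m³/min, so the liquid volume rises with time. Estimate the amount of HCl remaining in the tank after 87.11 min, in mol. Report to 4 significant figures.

19.43 mol

Total volume: dV/dt = Q_in − Q_out = 0.350200 m³/min, so V(t) = 17.30 + 0.350200 t and V(87.11) = 47.8059 m³.
Solute balance: dm/dt = 0 − Q_out C = −Q_out m/V(t).
Separate: dm/m = −Q_out dt/V(t) ⇒ ln(m/m₀) = −(Q_out/(Q_in−Q_out)) ln(V/V₀).
m = m₀ (V₀/V)^(Q_out/(Q_in−Q_out)) = 71.88 × (17.30/47.8059)^(1.28726) = 19.4251 mol.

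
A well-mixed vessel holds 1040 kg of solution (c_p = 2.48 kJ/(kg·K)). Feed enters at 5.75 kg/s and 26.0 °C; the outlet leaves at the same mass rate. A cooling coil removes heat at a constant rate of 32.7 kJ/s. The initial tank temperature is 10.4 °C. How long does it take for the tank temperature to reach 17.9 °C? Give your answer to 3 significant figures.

M c_p dT/dt = ṁ c_p (T_in − T) − Q̇.
τ = M/ṁ = 180.87 s; T_ss = T_in − Q̇/(ṁ c_p) = 23.707 °C.
T(t) = T_ss + (T₀ − T_ss) e^(−t/τ). Set T = 17.9:
e^(−t/τ) = (17.9 − 23.707)/(10.4 − 23.707) = 0.43638
t = −180.87 · ln(0.43638) = 149.98 s.

150 s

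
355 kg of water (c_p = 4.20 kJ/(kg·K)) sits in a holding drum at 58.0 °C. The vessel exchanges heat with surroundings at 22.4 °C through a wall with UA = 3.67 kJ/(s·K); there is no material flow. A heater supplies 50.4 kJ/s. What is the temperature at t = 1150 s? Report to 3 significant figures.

Lumped-capacitance energy balance: M c_p dT/dt = UA(T_amb − T) + Q̇.
dT/dt = (T_ss − T)/τ with T_ss = T_amb + Q̇/UA = 22.4 + 50.4/3.67 = 36.133 °C, τ = M c_p/UA = 355·4.20/3.67 = 406.27 s.
This is linear first-order; T(t) = T_ss + (T₀ − T_ss) e^(−t/τ).
T(1150) = 36.133 + (21.867)·0.058974 = 37.423 °C.

37.4 °C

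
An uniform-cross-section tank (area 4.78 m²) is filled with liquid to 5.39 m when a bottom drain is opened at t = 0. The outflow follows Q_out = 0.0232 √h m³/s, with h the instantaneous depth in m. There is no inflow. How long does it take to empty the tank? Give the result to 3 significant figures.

A dh/dt = −Q_out = −0.0232 √h.
This is separable: 2 d(√h)/dt = −0.0232/A, so √h = √h₀ − (0.0232/(2A)) t.
Tank is empty when √h = 0: t_empty = 2A√h₀/0.0232.
t_empty = 2·4.78·√5.39/0.0232 = 9.5600·2.3216/0.0232 = 956.67 s.

957 s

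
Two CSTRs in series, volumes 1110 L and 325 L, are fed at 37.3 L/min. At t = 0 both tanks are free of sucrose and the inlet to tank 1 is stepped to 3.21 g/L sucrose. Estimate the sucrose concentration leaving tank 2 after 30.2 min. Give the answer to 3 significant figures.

Species balance on tank i: dCᵢ/dt = (Cᵢ₋₁ − Cᵢ)/τᵢ with τᵢ = Vᵢ/Q.
τ₁ = 1110/37.3 = 29.759 min; τ₂ = 325/37.3 = 8.7131 min.
Tank 1: C₁ = C_in(1 − e^(−t/τ₁)). Tank 2 (τ₁ ≠ τ₂): C₂ = C_in[1 − (τ₁ e^(−t/τ₁) − τ₂ e^(−t/τ₂))/(τ₁ − τ₂)].
At t = 30.2: e^(−t/τ₁) = 0.36246, e^(−t/τ₂) = 0.031241.
C₂ = 3.21·[1 − (29.759·0.36246 − 8.7131·0.031241)/(21.046)] = 3.21·0.50040 = 1.6063 g/L.

1.61 g/L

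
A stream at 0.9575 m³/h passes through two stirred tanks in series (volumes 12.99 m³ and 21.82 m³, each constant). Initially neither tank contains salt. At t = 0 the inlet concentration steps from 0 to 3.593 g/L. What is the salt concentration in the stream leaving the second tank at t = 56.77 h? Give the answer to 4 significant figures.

2.938 g/L

Each tank obeys Vᵢ dCᵢ/dt = Q(Cᵢ₋₁ − Cᵢ), so τᵢ = Vᵢ/Q.
τ₁ = 12.99/0.9575 = 13.5666 h; τ₂ = 21.82/0.9575 = 22.7885 h.
Solving the cascade with C₁(0)=C₂(0)=0 gives C₂(t) = C_in[1 − (τ₁ e^(−t/τ₁) − τ₂ e^(−t/τ₂))/(τ₁ − τ₂)].
At t = 56.77: e^(−t/τ₁) = 0.0152291, e^(−t/τ₂) = 0.0828132.
C₂ = 3.593·[1 − (13.5666·0.0152291 − 22.7885·0.0828132)/(-9.22193)] = 3.593·0.817762 = 2.93822 g/L.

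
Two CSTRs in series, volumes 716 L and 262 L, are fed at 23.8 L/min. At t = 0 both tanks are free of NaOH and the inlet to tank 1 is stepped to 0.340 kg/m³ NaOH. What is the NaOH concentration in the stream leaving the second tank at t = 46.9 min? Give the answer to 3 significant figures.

0.230 kg/m³

Species balance on tank i: dCᵢ/dt = (Cᵢ₋₁ − Cᵢ)/τᵢ with τᵢ = Vᵢ/Q.
τ₁ = 716/23.8 = 30.084 min; τ₂ = 262/23.8 = 11.008 min.
Solving the cascade with C₁(0)=C₂(0)=0 gives C₂(t) = C_in[1 − (τ₁ e^(−t/τ₁) − τ₂ e^(−t/τ₂))/(τ₁ − τ₂)].
At t = 46.9: e^(−t/τ₁) = 0.21035, e^(−t/τ₂) = 0.014117.
C₂ = 0.340·[1 − (30.084·0.21035 − 11.008·0.014117)/(19.076)] = 0.340·0.67640 = 0.22998 kg/m³.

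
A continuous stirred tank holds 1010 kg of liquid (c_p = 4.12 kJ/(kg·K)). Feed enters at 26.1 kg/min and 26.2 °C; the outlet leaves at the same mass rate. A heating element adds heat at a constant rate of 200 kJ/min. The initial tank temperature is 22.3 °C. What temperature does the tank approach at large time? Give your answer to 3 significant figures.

28.1 °C

First-law balance (no shaft work): M c_p dT/dt = ṁ c_p (T_in − T) + 200.
At steady state dT/dt = 0 ⇒ T_ss = T_in + Q̇/(ṁ c_p) = 26.2 + 200/(26.1·4.12) = 28.060 °C.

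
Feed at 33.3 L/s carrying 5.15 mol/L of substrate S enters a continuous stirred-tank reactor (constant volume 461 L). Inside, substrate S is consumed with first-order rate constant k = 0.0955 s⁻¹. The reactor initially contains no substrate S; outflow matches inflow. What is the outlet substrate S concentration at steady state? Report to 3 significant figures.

Species balance: V dC/dt = Q C_in − Q C − k V C.
At steady state: 0 = Q C_in − (Q + kV) C_ss, so C_ss = Q C_in/(Q + kV).
C_ss = 33.3·5.15/(33.3 + 0.0955·461) = 171.50/77.326 = 2.2178 mol/L.

2.22 mol/L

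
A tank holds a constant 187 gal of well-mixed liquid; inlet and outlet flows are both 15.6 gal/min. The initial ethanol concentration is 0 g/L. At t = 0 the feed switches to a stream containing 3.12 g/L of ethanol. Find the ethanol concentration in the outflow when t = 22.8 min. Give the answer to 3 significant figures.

Unsteady species balance (constant V, well mixed): V dC/dt = Q(C_in − C).
Time constant τ = V/Q = 187/15.6 = 11.987 min.
C approaches C_in exponentially: C(t) = C_in + (C₀ − C_in) e^(−t/τ).
C(22.8) = 3.12 + (0 − 3.12)·e^(−22.8/11.987) = 3.12 + (-3.1200)·0.14926 = 2.6543 g/L.

2.65 g/L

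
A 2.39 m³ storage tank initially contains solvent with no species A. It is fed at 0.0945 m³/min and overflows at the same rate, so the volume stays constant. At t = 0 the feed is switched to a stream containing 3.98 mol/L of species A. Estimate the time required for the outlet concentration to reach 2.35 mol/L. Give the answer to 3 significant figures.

22.6 min

Species balance: V dC/dt = Q(C_in − C) ⇒ τ = V/Q = 25.291 min.
C(t) = C_in + (C₀ − C_in) e^(−t/τ). Set C = 2.35 and solve for t:
e^(−t/τ) = (C − C_in)/(C₀ − C_in) = (2.35 − 3.98)/(0 − 3.98) = 0.40955
t = −τ ln(…) = 25.291 × 0.89270 = 22.577 min.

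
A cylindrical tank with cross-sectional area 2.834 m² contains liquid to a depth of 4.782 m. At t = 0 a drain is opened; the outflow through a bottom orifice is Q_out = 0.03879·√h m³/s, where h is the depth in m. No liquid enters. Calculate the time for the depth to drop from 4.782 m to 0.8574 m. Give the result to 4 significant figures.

184.2 s

Accumulation of liquid (constant cross-section A): A dh/dt = −0.03879 √h.
This is separable: 2 d(√h)/dt = −0.03879/A, so √h = √h₀ − (0.03879/(2A)) t.
t = 2A(√h₀ − √h)/0.03879 = 2·2.834·(√4.782 − √0.8574)/0.03879
  = 5.66800 × (2.18678 − 0.925959) / 0.03879 = 184.231 s.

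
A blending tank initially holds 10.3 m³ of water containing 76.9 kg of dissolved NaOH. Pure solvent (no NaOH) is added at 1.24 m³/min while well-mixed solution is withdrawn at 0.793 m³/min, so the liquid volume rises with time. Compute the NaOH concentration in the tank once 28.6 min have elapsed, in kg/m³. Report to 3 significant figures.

0.796 kg/m³

Let m(t) be the amount of NaOH. Volume: V(t) = V₀ + (Q_in − Q_out) t = 10.3 + 0.44700 t; V(28.6) = 23.084 m³.
Species balance (pure solvent in): dm/dt = −Q_out · m/V(t).
Separate: dm/m = −Q_out dt/V(t) ⇒ ln(m/m₀) = −(Q_out/(Q_in−Q_out)) ln(V/V₀).
m = m₀ (V₀/V)^(Q_out/(Q_in−Q_out)) = 76.9 × (10.3/23.084)^(1.7740) = 18.372 kg.
C = m/V = 18.372/23.084 = 0.79588 kg/m³.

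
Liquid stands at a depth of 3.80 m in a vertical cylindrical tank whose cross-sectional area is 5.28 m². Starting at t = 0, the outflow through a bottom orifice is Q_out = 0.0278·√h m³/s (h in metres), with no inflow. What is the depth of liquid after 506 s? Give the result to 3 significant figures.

Unsteady balance on liquid volume: A dh/dt = −0.0278 √h.
This is separable: 2 d(√h)/dt = −0.0278/A, so √h = √h₀ − (0.0278/(2A)) t.
√h = √3.80 − 0.0278·506/(2·5.28) = 1.9494 − 1.3321 = 0.61728.
h = 0.61728² = 0.38103 m.

0.381 m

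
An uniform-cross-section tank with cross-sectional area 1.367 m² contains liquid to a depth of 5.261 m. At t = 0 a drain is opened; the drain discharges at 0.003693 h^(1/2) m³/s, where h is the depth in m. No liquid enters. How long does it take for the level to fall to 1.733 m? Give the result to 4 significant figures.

A dh/dt = −Q_out = −0.003693 √h.
Separate and integrate: 2(√h − √h₀) = −(0.003693/A) t.
t = 2A(√h₀ − √h)/0.003693 = 2·1.367·(√5.261 − √1.733)/0.003693
  = 2.73400 × (2.29369 − 1.31643) / 0.003693 = 723.479 s.

723.5 s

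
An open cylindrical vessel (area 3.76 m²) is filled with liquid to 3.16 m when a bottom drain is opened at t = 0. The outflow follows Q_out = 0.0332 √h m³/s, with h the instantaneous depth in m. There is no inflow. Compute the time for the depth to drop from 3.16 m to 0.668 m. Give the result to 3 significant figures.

With no inflow, A dh/dt = −0.0332 √h.
∫ h^(−1/2) dh = −(0.0332/A) ∫ dt, giving 2√h = 2√h₀ − (0.0332/A) t.
t = 2A(√h₀ − √h)/0.0332 = 2·3.76·(√3.16 − √0.668)/0.0332
  = 7.5200 × (1.7776 − 0.81731) / 0.0332 = 217.52 s.

218 s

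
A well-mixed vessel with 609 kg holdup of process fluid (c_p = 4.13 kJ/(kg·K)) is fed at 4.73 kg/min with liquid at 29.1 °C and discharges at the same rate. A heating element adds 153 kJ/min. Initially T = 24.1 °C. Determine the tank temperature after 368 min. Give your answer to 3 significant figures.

M c_p dT/dt = ṁ c_p (T_in − T) + Q̇.
Rearrange: dT/dt = (T_ss − T)/τ with τ = M/ṁ = 128.75 min and T_ss = T_in + Q̇/(ṁ c_p) = 36.932 °C.
This is linear first-order; T(t) = T_ss + (T₀ − T_ss) e^(−t/τ).
T(368) = 36.932 + (-12.832)·e^(−368/128.75) = 36.932 + (-12.832)·0.057372 = 36.196 °C.

36.2 °C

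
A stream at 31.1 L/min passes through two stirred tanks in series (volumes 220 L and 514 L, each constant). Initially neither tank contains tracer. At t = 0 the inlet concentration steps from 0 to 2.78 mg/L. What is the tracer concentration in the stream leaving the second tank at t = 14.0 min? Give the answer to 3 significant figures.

Each tank obeys Vᵢ dCᵢ/dt = Q(Cᵢ₋₁ − Cᵢ), so τᵢ = Vᵢ/Q.
τ₁ = 220/31.1 = 7.0740 min; τ₂ = 514/31.1 = 16.527 min.
Tank 1: C₁ = C_in(1 − e^(−t/τ₁)). Tank 2 (τ₁ ≠ τ₂): C₂ = C_in[1 − (τ₁ e^(−t/τ₁) − τ₂ e^(−t/τ₂))/(τ₁ − τ₂)].
At t = 14.0: e^(−t/τ₁) = 0.13819, e^(−t/τ₂) = 0.42866.
C₂ = 2.78·[1 − (7.0740·0.13819 − 16.527·0.42866)/(-9.4534)] = 2.78·0.35398 = 0.98406 mg/L.

0.984 mg/L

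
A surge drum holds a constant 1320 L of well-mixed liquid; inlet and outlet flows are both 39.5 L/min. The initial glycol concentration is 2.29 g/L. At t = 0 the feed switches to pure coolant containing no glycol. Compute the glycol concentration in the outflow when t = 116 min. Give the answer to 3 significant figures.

Accumulation = in − out for the solute gives V dC/dt = Q(C_in − C).
Rewrite as dC/dt + C/τ = C_in/τ, τ = V/Q = 33.418 min.
Solution: C(t) = C_in + (C₀ − C_in) e^(−t/τ).
C(116) = 0 + (2.29 − 0)·e^(−116/33.418) = 0 + (2.2900)·0.031079 = 0.071172 g/L.

0.0712 g/L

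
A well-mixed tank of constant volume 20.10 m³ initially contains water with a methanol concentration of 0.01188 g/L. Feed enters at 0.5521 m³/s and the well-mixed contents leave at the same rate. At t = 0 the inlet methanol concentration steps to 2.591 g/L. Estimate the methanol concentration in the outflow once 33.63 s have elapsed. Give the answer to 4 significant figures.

1.567 g/L

Species balance on the tank: V dC/dt = Q(C_in − C).
Time constant τ = V/Q = 20.10/0.5521 = 36.4064 s.
Integrating: C(t) = C_in + (C₀ − C_in) e^(−t/τ).
C(33.63) = 2.591 + (0.01188 − 2.591)·e^(−33.63/36.4064) = 2.591 + (-2.57912)·0.397032 = 1.56701 g/L.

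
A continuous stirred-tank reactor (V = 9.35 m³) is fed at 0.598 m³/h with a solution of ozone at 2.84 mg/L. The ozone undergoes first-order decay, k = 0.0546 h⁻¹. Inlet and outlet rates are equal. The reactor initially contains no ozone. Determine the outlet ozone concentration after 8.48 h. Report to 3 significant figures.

V dC/dt = Q(C_in − C) − k V C.
This is linear with rate a = Q/V + k = 0.11856 h⁻¹.
C_ss = Q C_in/(Q + kV) = 1.5321 mg/L; C(t) = C_ss + (C₀ − C_ss) e^(−a t).
C(8.48) = 1.5321 + (-1.5321)·e^(−0.11856·8.48) = 1.5321 + (-1.5321)·0.36591 = 0.97147 mg/L.

0.971 mg/L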